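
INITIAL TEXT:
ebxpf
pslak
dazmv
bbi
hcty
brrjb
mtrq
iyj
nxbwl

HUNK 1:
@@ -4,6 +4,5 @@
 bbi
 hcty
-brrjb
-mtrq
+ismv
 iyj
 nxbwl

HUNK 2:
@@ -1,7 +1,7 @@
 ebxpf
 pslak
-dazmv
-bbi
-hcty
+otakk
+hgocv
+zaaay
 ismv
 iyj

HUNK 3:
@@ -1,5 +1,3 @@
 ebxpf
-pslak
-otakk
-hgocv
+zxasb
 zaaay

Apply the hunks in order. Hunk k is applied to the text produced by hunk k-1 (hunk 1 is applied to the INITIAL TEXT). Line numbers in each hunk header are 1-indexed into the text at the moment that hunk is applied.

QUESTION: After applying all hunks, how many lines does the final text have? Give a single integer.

Hunk 1: at line 4 remove [brrjb,mtrq] add [ismv] -> 8 lines: ebxpf pslak dazmv bbi hcty ismv iyj nxbwl
Hunk 2: at line 1 remove [dazmv,bbi,hcty] add [otakk,hgocv,zaaay] -> 8 lines: ebxpf pslak otakk hgocv zaaay ismv iyj nxbwl
Hunk 3: at line 1 remove [pslak,otakk,hgocv] add [zxasb] -> 6 lines: ebxpf zxasb zaaay ismv iyj nxbwl
Final line count: 6

Answer: 6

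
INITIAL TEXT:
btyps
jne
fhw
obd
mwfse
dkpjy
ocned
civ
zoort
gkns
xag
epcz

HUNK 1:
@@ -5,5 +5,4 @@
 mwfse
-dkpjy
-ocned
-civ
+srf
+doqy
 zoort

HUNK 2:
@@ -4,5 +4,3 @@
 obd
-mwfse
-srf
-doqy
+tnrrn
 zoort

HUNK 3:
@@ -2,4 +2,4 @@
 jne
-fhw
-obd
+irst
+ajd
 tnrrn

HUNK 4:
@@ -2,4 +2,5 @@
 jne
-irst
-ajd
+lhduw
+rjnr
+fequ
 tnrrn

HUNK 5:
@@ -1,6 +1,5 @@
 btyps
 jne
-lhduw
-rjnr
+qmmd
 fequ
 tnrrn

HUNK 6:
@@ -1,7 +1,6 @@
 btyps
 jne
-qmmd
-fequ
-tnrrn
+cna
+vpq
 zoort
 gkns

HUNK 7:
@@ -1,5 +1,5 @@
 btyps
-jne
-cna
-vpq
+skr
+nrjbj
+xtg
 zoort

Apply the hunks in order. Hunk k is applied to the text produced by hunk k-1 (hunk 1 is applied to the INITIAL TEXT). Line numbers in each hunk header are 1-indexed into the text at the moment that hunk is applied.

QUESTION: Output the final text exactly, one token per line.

Hunk 1: at line 5 remove [dkpjy,ocned,civ] add [srf,doqy] -> 11 lines: btyps jne fhw obd mwfse srf doqy zoort gkns xag epcz
Hunk 2: at line 4 remove [mwfse,srf,doqy] add [tnrrn] -> 9 lines: btyps jne fhw obd tnrrn zoort gkns xag epcz
Hunk 3: at line 2 remove [fhw,obd] add [irst,ajd] -> 9 lines: btyps jne irst ajd tnrrn zoort gkns xag epcz
Hunk 4: at line 2 remove [irst,ajd] add [lhduw,rjnr,fequ] -> 10 lines: btyps jne lhduw rjnr fequ tnrrn zoort gkns xag epcz
Hunk 5: at line 1 remove [lhduw,rjnr] add [qmmd] -> 9 lines: btyps jne qmmd fequ tnrrn zoort gkns xag epcz
Hunk 6: at line 1 remove [qmmd,fequ,tnrrn] add [cna,vpq] -> 8 lines: btyps jne cna vpq zoort gkns xag epcz
Hunk 7: at line 1 remove [jne,cna,vpq] add [skr,nrjbj,xtg] -> 8 lines: btyps skr nrjbj xtg zoort gkns xag epcz

Answer: btyps
skr
nrjbj
xtg
zoort
gkns
xag
epcz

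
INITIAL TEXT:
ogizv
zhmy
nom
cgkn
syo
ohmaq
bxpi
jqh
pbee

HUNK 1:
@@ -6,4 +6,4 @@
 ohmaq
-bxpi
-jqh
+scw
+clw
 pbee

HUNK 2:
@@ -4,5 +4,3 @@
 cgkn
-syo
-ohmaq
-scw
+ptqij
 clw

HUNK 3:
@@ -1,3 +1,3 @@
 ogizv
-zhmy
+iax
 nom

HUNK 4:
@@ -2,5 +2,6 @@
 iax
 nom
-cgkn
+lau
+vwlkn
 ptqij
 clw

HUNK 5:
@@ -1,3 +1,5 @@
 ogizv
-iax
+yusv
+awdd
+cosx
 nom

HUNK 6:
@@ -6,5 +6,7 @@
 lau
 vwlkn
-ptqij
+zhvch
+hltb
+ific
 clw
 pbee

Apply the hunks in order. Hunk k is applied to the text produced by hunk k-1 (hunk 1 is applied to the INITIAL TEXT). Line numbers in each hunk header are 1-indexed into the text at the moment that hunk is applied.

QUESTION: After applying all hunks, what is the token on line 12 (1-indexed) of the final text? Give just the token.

Answer: pbee

Derivation:
Hunk 1: at line 6 remove [bxpi,jqh] add [scw,clw] -> 9 lines: ogizv zhmy nom cgkn syo ohmaq scw clw pbee
Hunk 2: at line 4 remove [syo,ohmaq,scw] add [ptqij] -> 7 lines: ogizv zhmy nom cgkn ptqij clw pbee
Hunk 3: at line 1 remove [zhmy] add [iax] -> 7 lines: ogizv iax nom cgkn ptqij clw pbee
Hunk 4: at line 2 remove [cgkn] add [lau,vwlkn] -> 8 lines: ogizv iax nom lau vwlkn ptqij clw pbee
Hunk 5: at line 1 remove [iax] add [yusv,awdd,cosx] -> 10 lines: ogizv yusv awdd cosx nom lau vwlkn ptqij clw pbee
Hunk 6: at line 6 remove [ptqij] add [zhvch,hltb,ific] -> 12 lines: ogizv yusv awdd cosx nom lau vwlkn zhvch hltb ific clw pbee
Final line 12: pbee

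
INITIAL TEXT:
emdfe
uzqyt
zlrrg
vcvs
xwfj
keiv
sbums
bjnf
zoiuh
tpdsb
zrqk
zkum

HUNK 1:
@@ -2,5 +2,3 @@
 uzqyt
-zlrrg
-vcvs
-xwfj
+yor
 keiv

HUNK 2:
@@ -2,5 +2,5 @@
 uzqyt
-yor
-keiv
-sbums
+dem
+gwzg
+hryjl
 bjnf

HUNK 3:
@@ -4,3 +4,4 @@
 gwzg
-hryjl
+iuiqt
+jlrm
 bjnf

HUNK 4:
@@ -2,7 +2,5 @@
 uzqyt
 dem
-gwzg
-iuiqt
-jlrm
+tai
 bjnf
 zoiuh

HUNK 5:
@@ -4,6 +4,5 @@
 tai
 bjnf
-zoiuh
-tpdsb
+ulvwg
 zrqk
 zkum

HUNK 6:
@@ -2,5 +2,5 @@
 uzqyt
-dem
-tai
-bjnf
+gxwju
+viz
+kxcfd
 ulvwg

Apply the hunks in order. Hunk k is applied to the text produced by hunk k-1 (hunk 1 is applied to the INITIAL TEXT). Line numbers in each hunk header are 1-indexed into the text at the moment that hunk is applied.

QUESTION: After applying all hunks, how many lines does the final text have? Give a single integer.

Hunk 1: at line 2 remove [zlrrg,vcvs,xwfj] add [yor] -> 10 lines: emdfe uzqyt yor keiv sbums bjnf zoiuh tpdsb zrqk zkum
Hunk 2: at line 2 remove [yor,keiv,sbums] add [dem,gwzg,hryjl] -> 10 lines: emdfe uzqyt dem gwzg hryjl bjnf zoiuh tpdsb zrqk zkum
Hunk 3: at line 4 remove [hryjl] add [iuiqt,jlrm] -> 11 lines: emdfe uzqyt dem gwzg iuiqt jlrm bjnf zoiuh tpdsb zrqk zkum
Hunk 4: at line 2 remove [gwzg,iuiqt,jlrm] add [tai] -> 9 lines: emdfe uzqyt dem tai bjnf zoiuh tpdsb zrqk zkum
Hunk 5: at line 4 remove [zoiuh,tpdsb] add [ulvwg] -> 8 lines: emdfe uzqyt dem tai bjnf ulvwg zrqk zkum
Hunk 6: at line 2 remove [dem,tai,bjnf] add [gxwju,viz,kxcfd] -> 8 lines: emdfe uzqyt gxwju viz kxcfd ulvwg zrqk zkum
Final line count: 8

Answer: 8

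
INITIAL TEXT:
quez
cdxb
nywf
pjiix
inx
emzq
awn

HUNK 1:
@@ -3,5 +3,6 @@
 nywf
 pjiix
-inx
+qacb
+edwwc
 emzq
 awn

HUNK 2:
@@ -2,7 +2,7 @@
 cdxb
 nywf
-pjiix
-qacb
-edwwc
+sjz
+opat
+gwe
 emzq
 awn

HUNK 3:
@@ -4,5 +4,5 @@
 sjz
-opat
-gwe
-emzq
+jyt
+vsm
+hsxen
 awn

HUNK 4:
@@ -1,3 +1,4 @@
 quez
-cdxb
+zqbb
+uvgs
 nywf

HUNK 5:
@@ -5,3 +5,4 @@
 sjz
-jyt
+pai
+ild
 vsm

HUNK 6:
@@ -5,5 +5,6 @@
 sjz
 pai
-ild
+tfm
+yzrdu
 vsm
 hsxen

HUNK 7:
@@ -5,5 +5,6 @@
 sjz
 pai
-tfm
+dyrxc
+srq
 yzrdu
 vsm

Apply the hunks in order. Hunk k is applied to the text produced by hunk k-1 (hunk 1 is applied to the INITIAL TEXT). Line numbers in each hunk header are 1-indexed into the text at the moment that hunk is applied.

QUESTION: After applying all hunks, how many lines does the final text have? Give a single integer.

Hunk 1: at line 3 remove [inx] add [qacb,edwwc] -> 8 lines: quez cdxb nywf pjiix qacb edwwc emzq awn
Hunk 2: at line 2 remove [pjiix,qacb,edwwc] add [sjz,opat,gwe] -> 8 lines: quez cdxb nywf sjz opat gwe emzq awn
Hunk 3: at line 4 remove [opat,gwe,emzq] add [jyt,vsm,hsxen] -> 8 lines: quez cdxb nywf sjz jyt vsm hsxen awn
Hunk 4: at line 1 remove [cdxb] add [zqbb,uvgs] -> 9 lines: quez zqbb uvgs nywf sjz jyt vsm hsxen awn
Hunk 5: at line 5 remove [jyt] add [pai,ild] -> 10 lines: quez zqbb uvgs nywf sjz pai ild vsm hsxen awn
Hunk 6: at line 5 remove [ild] add [tfm,yzrdu] -> 11 lines: quez zqbb uvgs nywf sjz pai tfm yzrdu vsm hsxen awn
Hunk 7: at line 5 remove [tfm] add [dyrxc,srq] -> 12 lines: quez zqbb uvgs nywf sjz pai dyrxc srq yzrdu vsm hsxen awn
Final line count: 12

Answer: 12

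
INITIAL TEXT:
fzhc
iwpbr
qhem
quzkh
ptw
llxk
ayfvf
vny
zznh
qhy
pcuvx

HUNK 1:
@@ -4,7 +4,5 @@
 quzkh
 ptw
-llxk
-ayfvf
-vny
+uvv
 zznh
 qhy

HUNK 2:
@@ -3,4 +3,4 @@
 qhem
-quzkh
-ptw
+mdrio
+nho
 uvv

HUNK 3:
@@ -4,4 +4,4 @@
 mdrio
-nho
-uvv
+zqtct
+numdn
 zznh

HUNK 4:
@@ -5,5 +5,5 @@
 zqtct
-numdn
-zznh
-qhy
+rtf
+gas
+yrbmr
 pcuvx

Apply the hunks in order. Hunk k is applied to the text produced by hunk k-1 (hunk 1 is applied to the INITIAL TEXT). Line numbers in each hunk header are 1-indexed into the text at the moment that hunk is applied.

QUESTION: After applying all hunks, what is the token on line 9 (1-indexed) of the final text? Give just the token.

Answer: pcuvx

Derivation:
Hunk 1: at line 4 remove [llxk,ayfvf,vny] add [uvv] -> 9 lines: fzhc iwpbr qhem quzkh ptw uvv zznh qhy pcuvx
Hunk 2: at line 3 remove [quzkh,ptw] add [mdrio,nho] -> 9 lines: fzhc iwpbr qhem mdrio nho uvv zznh qhy pcuvx
Hunk 3: at line 4 remove [nho,uvv] add [zqtct,numdn] -> 9 lines: fzhc iwpbr qhem mdrio zqtct numdn zznh qhy pcuvx
Hunk 4: at line 5 remove [numdn,zznh,qhy] add [rtf,gas,yrbmr] -> 9 lines: fzhc iwpbr qhem mdrio zqtct rtf gas yrbmr pcuvx
Final line 9: pcuvx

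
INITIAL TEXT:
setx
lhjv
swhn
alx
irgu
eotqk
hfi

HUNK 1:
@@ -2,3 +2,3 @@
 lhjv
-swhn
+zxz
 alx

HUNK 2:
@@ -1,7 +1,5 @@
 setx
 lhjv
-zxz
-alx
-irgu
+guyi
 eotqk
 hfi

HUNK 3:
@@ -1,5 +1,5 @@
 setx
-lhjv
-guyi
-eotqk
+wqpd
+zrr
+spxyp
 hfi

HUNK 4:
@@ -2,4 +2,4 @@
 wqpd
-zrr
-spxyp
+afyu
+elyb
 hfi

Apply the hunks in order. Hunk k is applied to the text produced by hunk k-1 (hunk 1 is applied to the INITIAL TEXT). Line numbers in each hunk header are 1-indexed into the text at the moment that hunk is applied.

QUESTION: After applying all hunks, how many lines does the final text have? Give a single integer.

Answer: 5

Derivation:
Hunk 1: at line 2 remove [swhn] add [zxz] -> 7 lines: setx lhjv zxz alx irgu eotqk hfi
Hunk 2: at line 1 remove [zxz,alx,irgu] add [guyi] -> 5 lines: setx lhjv guyi eotqk hfi
Hunk 3: at line 1 remove [lhjv,guyi,eotqk] add [wqpd,zrr,spxyp] -> 5 lines: setx wqpd zrr spxyp hfi
Hunk 4: at line 2 remove [zrr,spxyp] add [afyu,elyb] -> 5 lines: setx wqpd afyu elyb hfi
Final line count: 5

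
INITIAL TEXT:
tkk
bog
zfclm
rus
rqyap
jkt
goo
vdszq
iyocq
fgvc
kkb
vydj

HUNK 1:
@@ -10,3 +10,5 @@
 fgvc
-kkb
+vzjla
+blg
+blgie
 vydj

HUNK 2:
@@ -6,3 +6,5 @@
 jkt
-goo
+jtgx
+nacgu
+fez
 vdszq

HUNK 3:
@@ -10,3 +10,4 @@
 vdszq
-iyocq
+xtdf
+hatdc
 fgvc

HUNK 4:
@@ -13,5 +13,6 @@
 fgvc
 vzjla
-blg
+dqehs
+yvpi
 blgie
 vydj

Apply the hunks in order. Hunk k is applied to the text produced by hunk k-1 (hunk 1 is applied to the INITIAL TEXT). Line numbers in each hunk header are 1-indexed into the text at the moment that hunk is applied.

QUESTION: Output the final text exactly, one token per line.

Answer: tkk
bog
zfclm
rus
rqyap
jkt
jtgx
nacgu
fez
vdszq
xtdf
hatdc
fgvc
vzjla
dqehs
yvpi
blgie
vydj

Derivation:
Hunk 1: at line 10 remove [kkb] add [vzjla,blg,blgie] -> 14 lines: tkk bog zfclm rus rqyap jkt goo vdszq iyocq fgvc vzjla blg blgie vydj
Hunk 2: at line 6 remove [goo] add [jtgx,nacgu,fez] -> 16 lines: tkk bog zfclm rus rqyap jkt jtgx nacgu fez vdszq iyocq fgvc vzjla blg blgie vydj
Hunk 3: at line 10 remove [iyocq] add [xtdf,hatdc] -> 17 lines: tkk bog zfclm rus rqyap jkt jtgx nacgu fez vdszq xtdf hatdc fgvc vzjla blg blgie vydj
Hunk 4: at line 13 remove [blg] add [dqehs,yvpi] -> 18 lines: tkk bog zfclm rus rqyap jkt jtgx nacgu fez vdszq xtdf hatdc fgvc vzjla dqehs yvpi blgie vydj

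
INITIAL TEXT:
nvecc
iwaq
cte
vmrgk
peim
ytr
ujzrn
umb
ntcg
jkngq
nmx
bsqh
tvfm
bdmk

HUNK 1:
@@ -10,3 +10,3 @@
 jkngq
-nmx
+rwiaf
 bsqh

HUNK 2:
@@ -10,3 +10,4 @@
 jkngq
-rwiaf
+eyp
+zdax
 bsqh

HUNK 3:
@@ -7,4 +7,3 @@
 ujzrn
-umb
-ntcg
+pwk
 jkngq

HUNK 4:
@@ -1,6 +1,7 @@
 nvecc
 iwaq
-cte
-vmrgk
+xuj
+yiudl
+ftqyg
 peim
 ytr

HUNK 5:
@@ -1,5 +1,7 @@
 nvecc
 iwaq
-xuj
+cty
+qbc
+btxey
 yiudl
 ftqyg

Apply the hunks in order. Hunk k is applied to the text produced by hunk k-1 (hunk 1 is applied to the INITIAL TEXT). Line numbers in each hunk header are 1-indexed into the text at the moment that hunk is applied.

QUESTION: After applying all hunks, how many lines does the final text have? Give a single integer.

Answer: 17

Derivation:
Hunk 1: at line 10 remove [nmx] add [rwiaf] -> 14 lines: nvecc iwaq cte vmrgk peim ytr ujzrn umb ntcg jkngq rwiaf bsqh tvfm bdmk
Hunk 2: at line 10 remove [rwiaf] add [eyp,zdax] -> 15 lines: nvecc iwaq cte vmrgk peim ytr ujzrn umb ntcg jkngq eyp zdax bsqh tvfm bdmk
Hunk 3: at line 7 remove [umb,ntcg] add [pwk] -> 14 lines: nvecc iwaq cte vmrgk peim ytr ujzrn pwk jkngq eyp zdax bsqh tvfm bdmk
Hunk 4: at line 1 remove [cte,vmrgk] add [xuj,yiudl,ftqyg] -> 15 lines: nvecc iwaq xuj yiudl ftqyg peim ytr ujzrn pwk jkngq eyp zdax bsqh tvfm bdmk
Hunk 5: at line 1 remove [xuj] add [cty,qbc,btxey] -> 17 lines: nvecc iwaq cty qbc btxey yiudl ftqyg peim ytr ujzrn pwk jkngq eyp zdax bsqh tvfm bdmk
Final line count: 17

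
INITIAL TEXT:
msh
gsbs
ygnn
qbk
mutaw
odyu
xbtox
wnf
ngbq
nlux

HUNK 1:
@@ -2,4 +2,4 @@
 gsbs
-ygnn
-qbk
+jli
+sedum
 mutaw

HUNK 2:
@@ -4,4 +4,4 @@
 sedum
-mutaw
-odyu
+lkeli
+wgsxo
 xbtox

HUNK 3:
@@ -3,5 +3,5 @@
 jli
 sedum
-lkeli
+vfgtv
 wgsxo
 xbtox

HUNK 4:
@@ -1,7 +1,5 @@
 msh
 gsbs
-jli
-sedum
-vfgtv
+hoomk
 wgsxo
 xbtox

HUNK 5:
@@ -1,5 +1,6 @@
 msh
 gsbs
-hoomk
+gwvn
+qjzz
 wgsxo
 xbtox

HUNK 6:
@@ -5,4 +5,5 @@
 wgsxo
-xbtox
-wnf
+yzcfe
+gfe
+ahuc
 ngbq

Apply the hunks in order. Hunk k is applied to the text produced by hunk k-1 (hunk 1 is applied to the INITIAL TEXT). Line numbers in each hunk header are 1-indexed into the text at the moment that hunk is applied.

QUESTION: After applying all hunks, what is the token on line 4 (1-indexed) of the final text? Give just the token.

Answer: qjzz

Derivation:
Hunk 1: at line 2 remove [ygnn,qbk] add [jli,sedum] -> 10 lines: msh gsbs jli sedum mutaw odyu xbtox wnf ngbq nlux
Hunk 2: at line 4 remove [mutaw,odyu] add [lkeli,wgsxo] -> 10 lines: msh gsbs jli sedum lkeli wgsxo xbtox wnf ngbq nlux
Hunk 3: at line 3 remove [lkeli] add [vfgtv] -> 10 lines: msh gsbs jli sedum vfgtv wgsxo xbtox wnf ngbq nlux
Hunk 4: at line 1 remove [jli,sedum,vfgtv] add [hoomk] -> 8 lines: msh gsbs hoomk wgsxo xbtox wnf ngbq nlux
Hunk 5: at line 1 remove [hoomk] add [gwvn,qjzz] -> 9 lines: msh gsbs gwvn qjzz wgsxo xbtox wnf ngbq nlux
Hunk 6: at line 5 remove [xbtox,wnf] add [yzcfe,gfe,ahuc] -> 10 lines: msh gsbs gwvn qjzz wgsxo yzcfe gfe ahuc ngbq nlux
Final line 4: qjzz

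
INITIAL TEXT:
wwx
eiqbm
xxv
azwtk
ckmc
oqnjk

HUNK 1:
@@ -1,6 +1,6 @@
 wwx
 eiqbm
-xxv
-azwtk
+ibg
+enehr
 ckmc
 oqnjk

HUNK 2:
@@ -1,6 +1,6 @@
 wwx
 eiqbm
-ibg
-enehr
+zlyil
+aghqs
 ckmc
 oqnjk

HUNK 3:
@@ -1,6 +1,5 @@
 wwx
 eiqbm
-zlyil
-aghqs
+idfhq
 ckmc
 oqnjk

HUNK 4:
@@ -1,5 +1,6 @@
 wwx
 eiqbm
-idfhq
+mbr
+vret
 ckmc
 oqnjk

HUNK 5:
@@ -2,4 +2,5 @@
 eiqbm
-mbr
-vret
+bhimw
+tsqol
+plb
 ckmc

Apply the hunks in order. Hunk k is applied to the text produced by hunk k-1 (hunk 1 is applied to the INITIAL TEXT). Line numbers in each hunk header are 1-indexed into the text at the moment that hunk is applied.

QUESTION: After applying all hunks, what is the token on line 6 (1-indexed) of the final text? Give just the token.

Hunk 1: at line 1 remove [xxv,azwtk] add [ibg,enehr] -> 6 lines: wwx eiqbm ibg enehr ckmc oqnjk
Hunk 2: at line 1 remove [ibg,enehr] add [zlyil,aghqs] -> 6 lines: wwx eiqbm zlyil aghqs ckmc oqnjk
Hunk 3: at line 1 remove [zlyil,aghqs] add [idfhq] -> 5 lines: wwx eiqbm idfhq ckmc oqnjk
Hunk 4: at line 1 remove [idfhq] add [mbr,vret] -> 6 lines: wwx eiqbm mbr vret ckmc oqnjk
Hunk 5: at line 2 remove [mbr,vret] add [bhimw,tsqol,plb] -> 7 lines: wwx eiqbm bhimw tsqol plb ckmc oqnjk
Final line 6: ckmc

Answer: ckmc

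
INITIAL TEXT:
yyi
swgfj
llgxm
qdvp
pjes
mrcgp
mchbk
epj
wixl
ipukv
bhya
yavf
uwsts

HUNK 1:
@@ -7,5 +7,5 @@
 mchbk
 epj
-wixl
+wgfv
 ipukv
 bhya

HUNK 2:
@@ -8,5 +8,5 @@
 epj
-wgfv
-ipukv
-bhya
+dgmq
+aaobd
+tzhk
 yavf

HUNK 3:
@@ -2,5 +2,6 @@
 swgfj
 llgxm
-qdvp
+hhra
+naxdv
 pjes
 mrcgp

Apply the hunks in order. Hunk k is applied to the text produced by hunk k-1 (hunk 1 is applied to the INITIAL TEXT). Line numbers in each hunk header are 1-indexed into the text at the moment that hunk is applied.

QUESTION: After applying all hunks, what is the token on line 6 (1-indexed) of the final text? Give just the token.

Answer: pjes

Derivation:
Hunk 1: at line 7 remove [wixl] add [wgfv] -> 13 lines: yyi swgfj llgxm qdvp pjes mrcgp mchbk epj wgfv ipukv bhya yavf uwsts
Hunk 2: at line 8 remove [wgfv,ipukv,bhya] add [dgmq,aaobd,tzhk] -> 13 lines: yyi swgfj llgxm qdvp pjes mrcgp mchbk epj dgmq aaobd tzhk yavf uwsts
Hunk 3: at line 2 remove [qdvp] add [hhra,naxdv] -> 14 lines: yyi swgfj llgxm hhra naxdv pjes mrcgp mchbk epj dgmq aaobd tzhk yavf uwsts
Final line 6: pjes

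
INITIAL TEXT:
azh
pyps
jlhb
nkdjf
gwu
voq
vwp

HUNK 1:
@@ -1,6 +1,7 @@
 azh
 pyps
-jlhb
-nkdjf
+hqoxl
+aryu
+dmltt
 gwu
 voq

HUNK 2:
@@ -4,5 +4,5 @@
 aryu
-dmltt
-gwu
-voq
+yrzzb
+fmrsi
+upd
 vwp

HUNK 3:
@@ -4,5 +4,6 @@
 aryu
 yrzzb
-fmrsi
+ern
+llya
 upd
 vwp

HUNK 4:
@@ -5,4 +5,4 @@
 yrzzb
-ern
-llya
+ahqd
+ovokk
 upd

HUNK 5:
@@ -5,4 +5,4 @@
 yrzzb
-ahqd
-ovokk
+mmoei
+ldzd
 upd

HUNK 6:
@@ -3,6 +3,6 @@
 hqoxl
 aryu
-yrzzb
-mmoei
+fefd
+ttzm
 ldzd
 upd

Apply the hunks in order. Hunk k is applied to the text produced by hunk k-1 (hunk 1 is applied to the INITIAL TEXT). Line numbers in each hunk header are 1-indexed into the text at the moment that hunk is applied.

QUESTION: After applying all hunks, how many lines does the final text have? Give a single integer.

Hunk 1: at line 1 remove [jlhb,nkdjf] add [hqoxl,aryu,dmltt] -> 8 lines: azh pyps hqoxl aryu dmltt gwu voq vwp
Hunk 2: at line 4 remove [dmltt,gwu,voq] add [yrzzb,fmrsi,upd] -> 8 lines: azh pyps hqoxl aryu yrzzb fmrsi upd vwp
Hunk 3: at line 4 remove [fmrsi] add [ern,llya] -> 9 lines: azh pyps hqoxl aryu yrzzb ern llya upd vwp
Hunk 4: at line 5 remove [ern,llya] add [ahqd,ovokk] -> 9 lines: azh pyps hqoxl aryu yrzzb ahqd ovokk upd vwp
Hunk 5: at line 5 remove [ahqd,ovokk] add [mmoei,ldzd] -> 9 lines: azh pyps hqoxl aryu yrzzb mmoei ldzd upd vwp
Hunk 6: at line 3 remove [yrzzb,mmoei] add [fefd,ttzm] -> 9 lines: azh pyps hqoxl aryu fefd ttzm ldzd upd vwp
Final line count: 9

Answer: 9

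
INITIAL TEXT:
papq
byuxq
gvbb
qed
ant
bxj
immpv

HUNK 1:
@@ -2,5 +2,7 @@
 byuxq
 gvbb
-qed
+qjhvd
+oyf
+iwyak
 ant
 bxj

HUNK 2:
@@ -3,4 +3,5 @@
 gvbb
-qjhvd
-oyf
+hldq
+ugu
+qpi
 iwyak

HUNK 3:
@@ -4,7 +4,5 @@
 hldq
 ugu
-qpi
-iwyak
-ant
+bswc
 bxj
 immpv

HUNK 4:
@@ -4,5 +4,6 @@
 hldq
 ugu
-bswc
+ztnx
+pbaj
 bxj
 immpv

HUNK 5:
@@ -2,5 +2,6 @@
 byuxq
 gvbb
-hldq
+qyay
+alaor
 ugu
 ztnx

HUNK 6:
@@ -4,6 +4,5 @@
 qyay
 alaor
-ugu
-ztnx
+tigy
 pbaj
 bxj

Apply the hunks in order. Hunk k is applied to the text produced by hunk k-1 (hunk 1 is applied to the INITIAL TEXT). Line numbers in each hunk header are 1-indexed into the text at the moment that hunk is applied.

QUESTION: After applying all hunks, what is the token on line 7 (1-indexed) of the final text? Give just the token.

Hunk 1: at line 2 remove [qed] add [qjhvd,oyf,iwyak] -> 9 lines: papq byuxq gvbb qjhvd oyf iwyak ant bxj immpv
Hunk 2: at line 3 remove [qjhvd,oyf] add [hldq,ugu,qpi] -> 10 lines: papq byuxq gvbb hldq ugu qpi iwyak ant bxj immpv
Hunk 3: at line 4 remove [qpi,iwyak,ant] add [bswc] -> 8 lines: papq byuxq gvbb hldq ugu bswc bxj immpv
Hunk 4: at line 4 remove [bswc] add [ztnx,pbaj] -> 9 lines: papq byuxq gvbb hldq ugu ztnx pbaj bxj immpv
Hunk 5: at line 2 remove [hldq] add [qyay,alaor] -> 10 lines: papq byuxq gvbb qyay alaor ugu ztnx pbaj bxj immpv
Hunk 6: at line 4 remove [ugu,ztnx] add [tigy] -> 9 lines: papq byuxq gvbb qyay alaor tigy pbaj bxj immpv
Final line 7: pbaj

Answer: pbaj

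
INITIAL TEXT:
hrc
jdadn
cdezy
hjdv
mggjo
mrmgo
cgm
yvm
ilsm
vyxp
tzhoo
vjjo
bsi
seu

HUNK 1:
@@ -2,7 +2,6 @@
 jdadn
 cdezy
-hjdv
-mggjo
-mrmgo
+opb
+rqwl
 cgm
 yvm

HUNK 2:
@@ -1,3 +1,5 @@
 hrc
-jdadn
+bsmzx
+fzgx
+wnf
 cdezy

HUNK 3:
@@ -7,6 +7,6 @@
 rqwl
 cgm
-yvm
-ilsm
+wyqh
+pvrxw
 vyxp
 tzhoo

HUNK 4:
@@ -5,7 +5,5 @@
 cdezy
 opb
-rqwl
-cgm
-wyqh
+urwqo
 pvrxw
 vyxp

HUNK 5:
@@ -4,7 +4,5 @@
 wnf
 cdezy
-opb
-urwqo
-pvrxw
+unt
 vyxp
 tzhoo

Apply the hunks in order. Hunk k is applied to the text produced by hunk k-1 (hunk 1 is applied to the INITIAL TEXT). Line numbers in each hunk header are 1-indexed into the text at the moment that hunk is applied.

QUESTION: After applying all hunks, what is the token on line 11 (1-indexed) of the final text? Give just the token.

Answer: seu

Derivation:
Hunk 1: at line 2 remove [hjdv,mggjo,mrmgo] add [opb,rqwl] -> 13 lines: hrc jdadn cdezy opb rqwl cgm yvm ilsm vyxp tzhoo vjjo bsi seu
Hunk 2: at line 1 remove [jdadn] add [bsmzx,fzgx,wnf] -> 15 lines: hrc bsmzx fzgx wnf cdezy opb rqwl cgm yvm ilsm vyxp tzhoo vjjo bsi seu
Hunk 3: at line 7 remove [yvm,ilsm] add [wyqh,pvrxw] -> 15 lines: hrc bsmzx fzgx wnf cdezy opb rqwl cgm wyqh pvrxw vyxp tzhoo vjjo bsi seu
Hunk 4: at line 5 remove [rqwl,cgm,wyqh] add [urwqo] -> 13 lines: hrc bsmzx fzgx wnf cdezy opb urwqo pvrxw vyxp tzhoo vjjo bsi seu
Hunk 5: at line 4 remove [opb,urwqo,pvrxw] add [unt] -> 11 lines: hrc bsmzx fzgx wnf cdezy unt vyxp tzhoo vjjo bsi seu
Final line 11: seu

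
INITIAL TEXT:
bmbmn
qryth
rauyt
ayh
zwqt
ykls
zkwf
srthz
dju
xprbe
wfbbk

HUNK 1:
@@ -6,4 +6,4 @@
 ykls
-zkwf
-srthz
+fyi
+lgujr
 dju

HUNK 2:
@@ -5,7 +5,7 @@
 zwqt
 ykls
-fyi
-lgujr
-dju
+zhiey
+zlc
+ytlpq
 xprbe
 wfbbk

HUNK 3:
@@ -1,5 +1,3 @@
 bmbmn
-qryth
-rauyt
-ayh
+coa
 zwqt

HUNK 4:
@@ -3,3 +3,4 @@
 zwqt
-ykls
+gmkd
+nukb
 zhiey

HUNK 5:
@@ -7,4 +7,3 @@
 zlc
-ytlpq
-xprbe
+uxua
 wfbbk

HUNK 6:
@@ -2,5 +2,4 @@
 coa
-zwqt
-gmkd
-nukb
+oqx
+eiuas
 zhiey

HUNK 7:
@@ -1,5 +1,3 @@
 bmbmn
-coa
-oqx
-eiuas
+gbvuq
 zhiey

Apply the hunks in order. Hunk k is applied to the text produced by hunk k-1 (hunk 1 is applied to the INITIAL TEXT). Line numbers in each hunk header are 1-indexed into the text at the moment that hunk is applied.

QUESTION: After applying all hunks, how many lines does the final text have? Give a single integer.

Answer: 6

Derivation:
Hunk 1: at line 6 remove [zkwf,srthz] add [fyi,lgujr] -> 11 lines: bmbmn qryth rauyt ayh zwqt ykls fyi lgujr dju xprbe wfbbk
Hunk 2: at line 5 remove [fyi,lgujr,dju] add [zhiey,zlc,ytlpq] -> 11 lines: bmbmn qryth rauyt ayh zwqt ykls zhiey zlc ytlpq xprbe wfbbk
Hunk 3: at line 1 remove [qryth,rauyt,ayh] add [coa] -> 9 lines: bmbmn coa zwqt ykls zhiey zlc ytlpq xprbe wfbbk
Hunk 4: at line 3 remove [ykls] add [gmkd,nukb] -> 10 lines: bmbmn coa zwqt gmkd nukb zhiey zlc ytlpq xprbe wfbbk
Hunk 5: at line 7 remove [ytlpq,xprbe] add [uxua] -> 9 lines: bmbmn coa zwqt gmkd nukb zhiey zlc uxua wfbbk
Hunk 6: at line 2 remove [zwqt,gmkd,nukb] add [oqx,eiuas] -> 8 lines: bmbmn coa oqx eiuas zhiey zlc uxua wfbbk
Hunk 7: at line 1 remove [coa,oqx,eiuas] add [gbvuq] -> 6 lines: bmbmn gbvuq zhiey zlc uxua wfbbk
Final line count: 6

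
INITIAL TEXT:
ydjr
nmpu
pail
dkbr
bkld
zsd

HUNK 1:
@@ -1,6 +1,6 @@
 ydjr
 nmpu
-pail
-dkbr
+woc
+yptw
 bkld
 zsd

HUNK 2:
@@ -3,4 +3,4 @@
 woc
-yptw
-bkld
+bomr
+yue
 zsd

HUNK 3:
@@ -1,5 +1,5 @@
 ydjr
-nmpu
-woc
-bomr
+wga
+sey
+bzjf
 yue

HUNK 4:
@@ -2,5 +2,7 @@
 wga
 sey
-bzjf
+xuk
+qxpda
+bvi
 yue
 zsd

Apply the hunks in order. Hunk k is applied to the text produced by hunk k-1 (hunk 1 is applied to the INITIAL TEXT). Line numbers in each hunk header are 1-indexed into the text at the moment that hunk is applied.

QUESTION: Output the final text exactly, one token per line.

Hunk 1: at line 1 remove [pail,dkbr] add [woc,yptw] -> 6 lines: ydjr nmpu woc yptw bkld zsd
Hunk 2: at line 3 remove [yptw,bkld] add [bomr,yue] -> 6 lines: ydjr nmpu woc bomr yue zsd
Hunk 3: at line 1 remove [nmpu,woc,bomr] add [wga,sey,bzjf] -> 6 lines: ydjr wga sey bzjf yue zsd
Hunk 4: at line 2 remove [bzjf] add [xuk,qxpda,bvi] -> 8 lines: ydjr wga sey xuk qxpda bvi yue zsd

Answer: ydjr
wga
sey
xuk
qxpda
bvi
yue
zsd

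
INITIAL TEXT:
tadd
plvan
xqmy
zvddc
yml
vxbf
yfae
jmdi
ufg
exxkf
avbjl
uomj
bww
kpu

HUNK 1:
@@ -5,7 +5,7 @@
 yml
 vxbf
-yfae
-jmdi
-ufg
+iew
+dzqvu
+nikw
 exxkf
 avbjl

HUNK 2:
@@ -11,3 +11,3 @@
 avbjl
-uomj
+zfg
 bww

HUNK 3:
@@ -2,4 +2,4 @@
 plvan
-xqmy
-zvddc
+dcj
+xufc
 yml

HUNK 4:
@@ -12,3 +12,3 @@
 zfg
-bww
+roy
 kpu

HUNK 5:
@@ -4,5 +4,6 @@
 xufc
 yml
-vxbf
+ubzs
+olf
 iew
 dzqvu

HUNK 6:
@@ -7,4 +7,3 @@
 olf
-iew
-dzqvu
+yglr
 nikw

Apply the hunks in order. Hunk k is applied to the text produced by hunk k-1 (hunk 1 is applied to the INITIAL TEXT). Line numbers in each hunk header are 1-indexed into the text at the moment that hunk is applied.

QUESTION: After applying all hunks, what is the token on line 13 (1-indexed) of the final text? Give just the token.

Hunk 1: at line 5 remove [yfae,jmdi,ufg] add [iew,dzqvu,nikw] -> 14 lines: tadd plvan xqmy zvddc yml vxbf iew dzqvu nikw exxkf avbjl uomj bww kpu
Hunk 2: at line 11 remove [uomj] add [zfg] -> 14 lines: tadd plvan xqmy zvddc yml vxbf iew dzqvu nikw exxkf avbjl zfg bww kpu
Hunk 3: at line 2 remove [xqmy,zvddc] add [dcj,xufc] -> 14 lines: tadd plvan dcj xufc yml vxbf iew dzqvu nikw exxkf avbjl zfg bww kpu
Hunk 4: at line 12 remove [bww] add [roy] -> 14 lines: tadd plvan dcj xufc yml vxbf iew dzqvu nikw exxkf avbjl zfg roy kpu
Hunk 5: at line 4 remove [vxbf] add [ubzs,olf] -> 15 lines: tadd plvan dcj xufc yml ubzs olf iew dzqvu nikw exxkf avbjl zfg roy kpu
Hunk 6: at line 7 remove [iew,dzqvu] add [yglr] -> 14 lines: tadd plvan dcj xufc yml ubzs olf yglr nikw exxkf avbjl zfg roy kpu
Final line 13: roy

Answer: roy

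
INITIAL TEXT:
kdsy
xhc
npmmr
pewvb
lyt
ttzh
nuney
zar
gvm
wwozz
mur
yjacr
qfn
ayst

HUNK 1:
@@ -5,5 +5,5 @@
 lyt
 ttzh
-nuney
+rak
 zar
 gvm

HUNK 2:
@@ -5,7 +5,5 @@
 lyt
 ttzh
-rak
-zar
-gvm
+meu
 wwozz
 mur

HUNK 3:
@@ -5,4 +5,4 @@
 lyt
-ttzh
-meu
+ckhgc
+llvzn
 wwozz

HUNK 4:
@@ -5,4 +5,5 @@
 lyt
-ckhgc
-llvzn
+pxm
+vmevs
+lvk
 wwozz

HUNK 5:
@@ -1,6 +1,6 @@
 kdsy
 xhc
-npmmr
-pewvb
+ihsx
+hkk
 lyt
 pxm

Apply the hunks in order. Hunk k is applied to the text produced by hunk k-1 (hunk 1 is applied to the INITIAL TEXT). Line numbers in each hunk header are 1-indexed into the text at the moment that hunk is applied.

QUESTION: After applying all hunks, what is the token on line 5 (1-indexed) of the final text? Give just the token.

Answer: lyt

Derivation:
Hunk 1: at line 5 remove [nuney] add [rak] -> 14 lines: kdsy xhc npmmr pewvb lyt ttzh rak zar gvm wwozz mur yjacr qfn ayst
Hunk 2: at line 5 remove [rak,zar,gvm] add [meu] -> 12 lines: kdsy xhc npmmr pewvb lyt ttzh meu wwozz mur yjacr qfn ayst
Hunk 3: at line 5 remove [ttzh,meu] add [ckhgc,llvzn] -> 12 lines: kdsy xhc npmmr pewvb lyt ckhgc llvzn wwozz mur yjacr qfn ayst
Hunk 4: at line 5 remove [ckhgc,llvzn] add [pxm,vmevs,lvk] -> 13 lines: kdsy xhc npmmr pewvb lyt pxm vmevs lvk wwozz mur yjacr qfn ayst
Hunk 5: at line 1 remove [npmmr,pewvb] add [ihsx,hkk] -> 13 lines: kdsy xhc ihsx hkk lyt pxm vmevs lvk wwozz mur yjacr qfn ayst
Final line 5: lyt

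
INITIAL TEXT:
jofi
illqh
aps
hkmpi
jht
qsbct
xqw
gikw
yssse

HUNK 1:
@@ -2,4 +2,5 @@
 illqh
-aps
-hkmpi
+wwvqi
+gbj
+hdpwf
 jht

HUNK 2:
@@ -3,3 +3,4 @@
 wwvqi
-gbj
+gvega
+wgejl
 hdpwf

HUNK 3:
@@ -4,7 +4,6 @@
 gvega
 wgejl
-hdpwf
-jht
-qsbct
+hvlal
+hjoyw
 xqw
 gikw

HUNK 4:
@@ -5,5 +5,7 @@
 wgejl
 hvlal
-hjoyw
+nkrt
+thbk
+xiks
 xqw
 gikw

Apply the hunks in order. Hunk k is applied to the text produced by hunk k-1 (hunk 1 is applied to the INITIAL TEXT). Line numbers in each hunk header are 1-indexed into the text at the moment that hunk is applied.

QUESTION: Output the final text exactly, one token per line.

Hunk 1: at line 2 remove [aps,hkmpi] add [wwvqi,gbj,hdpwf] -> 10 lines: jofi illqh wwvqi gbj hdpwf jht qsbct xqw gikw yssse
Hunk 2: at line 3 remove [gbj] add [gvega,wgejl] -> 11 lines: jofi illqh wwvqi gvega wgejl hdpwf jht qsbct xqw gikw yssse
Hunk 3: at line 4 remove [hdpwf,jht,qsbct] add [hvlal,hjoyw] -> 10 lines: jofi illqh wwvqi gvega wgejl hvlal hjoyw xqw gikw yssse
Hunk 4: at line 5 remove [hjoyw] add [nkrt,thbk,xiks] -> 12 lines: jofi illqh wwvqi gvega wgejl hvlal nkrt thbk xiks xqw gikw yssse

Answer: jofi
illqh
wwvqi
gvega
wgejl
hvlal
nkrt
thbk
xiks
xqw
gikw
yssse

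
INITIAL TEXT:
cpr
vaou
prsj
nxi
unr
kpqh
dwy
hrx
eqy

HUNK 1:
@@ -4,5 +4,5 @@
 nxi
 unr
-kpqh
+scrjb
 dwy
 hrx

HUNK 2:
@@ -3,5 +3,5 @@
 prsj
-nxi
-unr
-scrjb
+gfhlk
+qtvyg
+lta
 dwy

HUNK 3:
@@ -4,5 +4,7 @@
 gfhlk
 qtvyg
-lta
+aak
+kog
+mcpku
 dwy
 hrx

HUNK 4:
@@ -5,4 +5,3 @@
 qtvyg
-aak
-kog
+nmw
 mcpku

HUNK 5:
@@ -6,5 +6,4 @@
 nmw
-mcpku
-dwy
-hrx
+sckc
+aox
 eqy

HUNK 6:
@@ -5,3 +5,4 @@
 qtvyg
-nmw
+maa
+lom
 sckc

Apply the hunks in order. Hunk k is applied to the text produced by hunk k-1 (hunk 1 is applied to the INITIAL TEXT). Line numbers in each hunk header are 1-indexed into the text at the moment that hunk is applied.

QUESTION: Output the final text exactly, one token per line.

Answer: cpr
vaou
prsj
gfhlk
qtvyg
maa
lom
sckc
aox
eqy

Derivation:
Hunk 1: at line 4 remove [kpqh] add [scrjb] -> 9 lines: cpr vaou prsj nxi unr scrjb dwy hrx eqy
Hunk 2: at line 3 remove [nxi,unr,scrjb] add [gfhlk,qtvyg,lta] -> 9 lines: cpr vaou prsj gfhlk qtvyg lta dwy hrx eqy
Hunk 3: at line 4 remove [lta] add [aak,kog,mcpku] -> 11 lines: cpr vaou prsj gfhlk qtvyg aak kog mcpku dwy hrx eqy
Hunk 4: at line 5 remove [aak,kog] add [nmw] -> 10 lines: cpr vaou prsj gfhlk qtvyg nmw mcpku dwy hrx eqy
Hunk 5: at line 6 remove [mcpku,dwy,hrx] add [sckc,aox] -> 9 lines: cpr vaou prsj gfhlk qtvyg nmw sckc aox eqy
Hunk 6: at line 5 remove [nmw] add [maa,lom] -> 10 lines: cpr vaou prsj gfhlk qtvyg maa lom sckc aox eqy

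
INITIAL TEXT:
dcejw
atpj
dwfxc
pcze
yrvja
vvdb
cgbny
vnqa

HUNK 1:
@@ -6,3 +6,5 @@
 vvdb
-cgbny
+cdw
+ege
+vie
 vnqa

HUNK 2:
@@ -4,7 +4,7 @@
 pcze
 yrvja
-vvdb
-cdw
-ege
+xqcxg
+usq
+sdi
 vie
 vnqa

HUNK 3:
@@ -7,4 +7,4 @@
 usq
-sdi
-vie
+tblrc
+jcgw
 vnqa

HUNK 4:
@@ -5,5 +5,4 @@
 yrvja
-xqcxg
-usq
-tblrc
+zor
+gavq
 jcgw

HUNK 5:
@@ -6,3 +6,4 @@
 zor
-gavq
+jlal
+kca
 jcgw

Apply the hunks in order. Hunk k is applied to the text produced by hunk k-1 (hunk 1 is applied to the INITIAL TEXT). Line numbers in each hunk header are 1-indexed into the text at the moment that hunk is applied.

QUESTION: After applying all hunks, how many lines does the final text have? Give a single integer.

Answer: 10

Derivation:
Hunk 1: at line 6 remove [cgbny] add [cdw,ege,vie] -> 10 lines: dcejw atpj dwfxc pcze yrvja vvdb cdw ege vie vnqa
Hunk 2: at line 4 remove [vvdb,cdw,ege] add [xqcxg,usq,sdi] -> 10 lines: dcejw atpj dwfxc pcze yrvja xqcxg usq sdi vie vnqa
Hunk 3: at line 7 remove [sdi,vie] add [tblrc,jcgw] -> 10 lines: dcejw atpj dwfxc pcze yrvja xqcxg usq tblrc jcgw vnqa
Hunk 4: at line 5 remove [xqcxg,usq,tblrc] add [zor,gavq] -> 9 lines: dcejw atpj dwfxc pcze yrvja zor gavq jcgw vnqa
Hunk 5: at line 6 remove [gavq] add [jlal,kca] -> 10 lines: dcejw atpj dwfxc pcze yrvja zor jlal kca jcgw vnqa
Final line count: 10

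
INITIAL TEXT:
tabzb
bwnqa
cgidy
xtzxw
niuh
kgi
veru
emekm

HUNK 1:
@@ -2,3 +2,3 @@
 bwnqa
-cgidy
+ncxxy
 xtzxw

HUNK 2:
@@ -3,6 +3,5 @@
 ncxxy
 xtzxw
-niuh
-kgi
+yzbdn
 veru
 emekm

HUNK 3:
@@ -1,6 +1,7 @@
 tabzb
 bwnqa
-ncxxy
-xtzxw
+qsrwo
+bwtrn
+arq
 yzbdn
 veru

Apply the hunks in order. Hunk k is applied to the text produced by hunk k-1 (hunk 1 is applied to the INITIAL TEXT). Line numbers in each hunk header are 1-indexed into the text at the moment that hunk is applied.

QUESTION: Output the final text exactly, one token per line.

Answer: tabzb
bwnqa
qsrwo
bwtrn
arq
yzbdn
veru
emekm

Derivation:
Hunk 1: at line 2 remove [cgidy] add [ncxxy] -> 8 lines: tabzb bwnqa ncxxy xtzxw niuh kgi veru emekm
Hunk 2: at line 3 remove [niuh,kgi] add [yzbdn] -> 7 lines: tabzb bwnqa ncxxy xtzxw yzbdn veru emekm
Hunk 3: at line 1 remove [ncxxy,xtzxw] add [qsrwo,bwtrn,arq] -> 8 lines: tabzb bwnqa qsrwo bwtrn arq yzbdn veru emekm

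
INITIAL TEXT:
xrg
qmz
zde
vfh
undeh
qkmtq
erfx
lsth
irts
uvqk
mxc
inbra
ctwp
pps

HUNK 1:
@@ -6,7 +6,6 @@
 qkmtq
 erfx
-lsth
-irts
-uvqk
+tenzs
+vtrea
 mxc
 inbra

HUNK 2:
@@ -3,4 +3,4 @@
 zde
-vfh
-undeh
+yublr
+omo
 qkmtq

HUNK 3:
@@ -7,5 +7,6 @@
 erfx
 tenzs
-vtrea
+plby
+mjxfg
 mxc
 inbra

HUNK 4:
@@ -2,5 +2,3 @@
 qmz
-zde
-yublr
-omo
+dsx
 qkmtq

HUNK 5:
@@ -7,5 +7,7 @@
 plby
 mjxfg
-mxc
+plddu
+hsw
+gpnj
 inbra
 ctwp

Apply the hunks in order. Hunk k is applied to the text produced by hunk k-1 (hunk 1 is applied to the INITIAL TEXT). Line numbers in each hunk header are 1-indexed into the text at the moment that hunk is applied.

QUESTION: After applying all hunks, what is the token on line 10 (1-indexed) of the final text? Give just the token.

Hunk 1: at line 6 remove [lsth,irts,uvqk] add [tenzs,vtrea] -> 13 lines: xrg qmz zde vfh undeh qkmtq erfx tenzs vtrea mxc inbra ctwp pps
Hunk 2: at line 3 remove [vfh,undeh] add [yublr,omo] -> 13 lines: xrg qmz zde yublr omo qkmtq erfx tenzs vtrea mxc inbra ctwp pps
Hunk 3: at line 7 remove [vtrea] add [plby,mjxfg] -> 14 lines: xrg qmz zde yublr omo qkmtq erfx tenzs plby mjxfg mxc inbra ctwp pps
Hunk 4: at line 2 remove [zde,yublr,omo] add [dsx] -> 12 lines: xrg qmz dsx qkmtq erfx tenzs plby mjxfg mxc inbra ctwp pps
Hunk 5: at line 7 remove [mxc] add [plddu,hsw,gpnj] -> 14 lines: xrg qmz dsx qkmtq erfx tenzs plby mjxfg plddu hsw gpnj inbra ctwp pps
Final line 10: hsw

Answer: hsw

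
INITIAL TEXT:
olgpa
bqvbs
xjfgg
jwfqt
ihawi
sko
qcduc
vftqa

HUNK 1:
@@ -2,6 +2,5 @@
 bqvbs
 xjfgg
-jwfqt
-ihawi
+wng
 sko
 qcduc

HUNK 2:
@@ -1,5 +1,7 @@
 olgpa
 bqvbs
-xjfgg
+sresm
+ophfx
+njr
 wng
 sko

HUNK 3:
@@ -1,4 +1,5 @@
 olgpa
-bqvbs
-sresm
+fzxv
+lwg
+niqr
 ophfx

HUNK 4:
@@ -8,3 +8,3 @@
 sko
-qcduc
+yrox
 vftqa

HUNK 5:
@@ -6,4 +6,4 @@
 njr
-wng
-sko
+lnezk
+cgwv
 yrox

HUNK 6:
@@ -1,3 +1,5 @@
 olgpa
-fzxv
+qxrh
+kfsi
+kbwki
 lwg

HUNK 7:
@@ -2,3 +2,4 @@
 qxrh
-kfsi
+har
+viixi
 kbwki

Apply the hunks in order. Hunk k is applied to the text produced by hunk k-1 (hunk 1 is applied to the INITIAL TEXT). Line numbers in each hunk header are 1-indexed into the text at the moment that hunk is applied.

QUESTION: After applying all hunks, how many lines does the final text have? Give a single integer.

Answer: 13

Derivation:
Hunk 1: at line 2 remove [jwfqt,ihawi] add [wng] -> 7 lines: olgpa bqvbs xjfgg wng sko qcduc vftqa
Hunk 2: at line 1 remove [xjfgg] add [sresm,ophfx,njr] -> 9 lines: olgpa bqvbs sresm ophfx njr wng sko qcduc vftqa
Hunk 3: at line 1 remove [bqvbs,sresm] add [fzxv,lwg,niqr] -> 10 lines: olgpa fzxv lwg niqr ophfx njr wng sko qcduc vftqa
Hunk 4: at line 8 remove [qcduc] add [yrox] -> 10 lines: olgpa fzxv lwg niqr ophfx njr wng sko yrox vftqa
Hunk 5: at line 6 remove [wng,sko] add [lnezk,cgwv] -> 10 lines: olgpa fzxv lwg niqr ophfx njr lnezk cgwv yrox vftqa
Hunk 6: at line 1 remove [fzxv] add [qxrh,kfsi,kbwki] -> 12 lines: olgpa qxrh kfsi kbwki lwg niqr ophfx njr lnezk cgwv yrox vftqa
Hunk 7: at line 2 remove [kfsi] add [har,viixi] -> 13 lines: olgpa qxrh har viixi kbwki lwg niqr ophfx njr lnezk cgwv yrox vftqa
Final line count: 13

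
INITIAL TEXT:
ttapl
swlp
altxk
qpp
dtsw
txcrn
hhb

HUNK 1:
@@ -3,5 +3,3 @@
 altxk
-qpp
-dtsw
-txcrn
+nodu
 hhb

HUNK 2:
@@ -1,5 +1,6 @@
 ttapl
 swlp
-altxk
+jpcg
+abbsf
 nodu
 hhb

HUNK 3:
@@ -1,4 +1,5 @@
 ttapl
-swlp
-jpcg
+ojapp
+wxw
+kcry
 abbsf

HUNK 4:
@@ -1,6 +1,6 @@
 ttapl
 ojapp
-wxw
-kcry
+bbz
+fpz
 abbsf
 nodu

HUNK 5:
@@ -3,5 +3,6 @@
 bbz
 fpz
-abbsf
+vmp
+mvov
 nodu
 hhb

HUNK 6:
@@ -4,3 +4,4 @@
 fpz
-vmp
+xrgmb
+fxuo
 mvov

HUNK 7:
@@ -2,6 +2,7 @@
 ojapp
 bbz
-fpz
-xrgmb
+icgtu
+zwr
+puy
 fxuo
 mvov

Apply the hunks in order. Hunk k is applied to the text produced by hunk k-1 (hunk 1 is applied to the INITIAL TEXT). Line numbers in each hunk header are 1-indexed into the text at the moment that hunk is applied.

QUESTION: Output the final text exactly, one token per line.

Hunk 1: at line 3 remove [qpp,dtsw,txcrn] add [nodu] -> 5 lines: ttapl swlp altxk nodu hhb
Hunk 2: at line 1 remove [altxk] add [jpcg,abbsf] -> 6 lines: ttapl swlp jpcg abbsf nodu hhb
Hunk 3: at line 1 remove [swlp,jpcg] add [ojapp,wxw,kcry] -> 7 lines: ttapl ojapp wxw kcry abbsf nodu hhb
Hunk 4: at line 1 remove [wxw,kcry] add [bbz,fpz] -> 7 lines: ttapl ojapp bbz fpz abbsf nodu hhb
Hunk 5: at line 3 remove [abbsf] add [vmp,mvov] -> 8 lines: ttapl ojapp bbz fpz vmp mvov nodu hhb
Hunk 6: at line 4 remove [vmp] add [xrgmb,fxuo] -> 9 lines: ttapl ojapp bbz fpz xrgmb fxuo mvov nodu hhb
Hunk 7: at line 2 remove [fpz,xrgmb] add [icgtu,zwr,puy] -> 10 lines: ttapl ojapp bbz icgtu zwr puy fxuo mvov nodu hhb

Answer: ttapl
ojapp
bbz
icgtu
zwr
puy
fxuo
mvov
nodu
hhb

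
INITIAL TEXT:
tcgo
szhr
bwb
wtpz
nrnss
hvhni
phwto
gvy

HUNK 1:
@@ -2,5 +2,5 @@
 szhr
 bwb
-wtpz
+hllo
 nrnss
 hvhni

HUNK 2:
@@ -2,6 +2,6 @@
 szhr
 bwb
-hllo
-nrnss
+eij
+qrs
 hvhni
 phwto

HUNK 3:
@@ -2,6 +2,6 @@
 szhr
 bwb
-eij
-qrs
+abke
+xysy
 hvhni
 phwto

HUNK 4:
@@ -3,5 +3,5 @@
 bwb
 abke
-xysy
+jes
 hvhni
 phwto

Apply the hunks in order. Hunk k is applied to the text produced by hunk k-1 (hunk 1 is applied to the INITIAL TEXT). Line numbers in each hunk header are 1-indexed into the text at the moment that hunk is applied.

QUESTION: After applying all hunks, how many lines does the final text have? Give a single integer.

Answer: 8

Derivation:
Hunk 1: at line 2 remove [wtpz] add [hllo] -> 8 lines: tcgo szhr bwb hllo nrnss hvhni phwto gvy
Hunk 2: at line 2 remove [hllo,nrnss] add [eij,qrs] -> 8 lines: tcgo szhr bwb eij qrs hvhni phwto gvy
Hunk 3: at line 2 remove [eij,qrs] add [abke,xysy] -> 8 lines: tcgo szhr bwb abke xysy hvhni phwto gvy
Hunk 4: at line 3 remove [xysy] add [jes] -> 8 lines: tcgo szhr bwb abke jes hvhni phwto gvy
Final line count: 8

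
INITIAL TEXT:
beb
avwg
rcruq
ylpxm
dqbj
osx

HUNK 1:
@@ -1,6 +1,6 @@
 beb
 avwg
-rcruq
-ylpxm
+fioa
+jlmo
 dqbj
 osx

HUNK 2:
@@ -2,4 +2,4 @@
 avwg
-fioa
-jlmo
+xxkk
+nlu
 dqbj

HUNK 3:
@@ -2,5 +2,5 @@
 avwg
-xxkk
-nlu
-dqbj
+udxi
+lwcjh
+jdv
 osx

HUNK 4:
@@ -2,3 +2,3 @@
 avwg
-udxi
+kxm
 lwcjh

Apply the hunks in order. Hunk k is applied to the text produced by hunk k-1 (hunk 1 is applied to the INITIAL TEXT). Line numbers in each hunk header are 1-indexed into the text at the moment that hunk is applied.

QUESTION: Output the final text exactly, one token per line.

Answer: beb
avwg
kxm
lwcjh
jdv
osx

Derivation:
Hunk 1: at line 1 remove [rcruq,ylpxm] add [fioa,jlmo] -> 6 lines: beb avwg fioa jlmo dqbj osx
Hunk 2: at line 2 remove [fioa,jlmo] add [xxkk,nlu] -> 6 lines: beb avwg xxkk nlu dqbj osx
Hunk 3: at line 2 remove [xxkk,nlu,dqbj] add [udxi,lwcjh,jdv] -> 6 lines: beb avwg udxi lwcjh jdv osx
Hunk 4: at line 2 remove [udxi] add [kxm] -> 6 lines: beb avwg kxm lwcjh jdv osx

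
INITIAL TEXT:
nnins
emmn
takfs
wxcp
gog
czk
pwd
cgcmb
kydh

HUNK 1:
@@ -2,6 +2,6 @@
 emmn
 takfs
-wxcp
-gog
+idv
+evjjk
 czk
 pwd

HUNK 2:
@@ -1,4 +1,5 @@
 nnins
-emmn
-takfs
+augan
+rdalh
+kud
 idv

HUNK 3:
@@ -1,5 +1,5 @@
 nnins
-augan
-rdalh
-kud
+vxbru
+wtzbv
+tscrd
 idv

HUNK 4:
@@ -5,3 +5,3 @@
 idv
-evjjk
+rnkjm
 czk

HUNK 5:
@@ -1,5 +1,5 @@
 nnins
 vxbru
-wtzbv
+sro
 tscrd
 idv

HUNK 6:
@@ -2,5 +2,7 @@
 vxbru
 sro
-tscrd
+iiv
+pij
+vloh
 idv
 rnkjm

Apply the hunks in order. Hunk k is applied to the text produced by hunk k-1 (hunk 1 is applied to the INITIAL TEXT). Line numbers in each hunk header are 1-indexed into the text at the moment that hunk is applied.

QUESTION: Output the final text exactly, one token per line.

Answer: nnins
vxbru
sro
iiv
pij
vloh
idv
rnkjm
czk
pwd
cgcmb
kydh

Derivation:
Hunk 1: at line 2 remove [wxcp,gog] add [idv,evjjk] -> 9 lines: nnins emmn takfs idv evjjk czk pwd cgcmb kydh
Hunk 2: at line 1 remove [emmn,takfs] add [augan,rdalh,kud] -> 10 lines: nnins augan rdalh kud idv evjjk czk pwd cgcmb kydh
Hunk 3: at line 1 remove [augan,rdalh,kud] add [vxbru,wtzbv,tscrd] -> 10 lines: nnins vxbru wtzbv tscrd idv evjjk czk pwd cgcmb kydh
Hunk 4: at line 5 remove [evjjk] add [rnkjm] -> 10 lines: nnins vxbru wtzbv tscrd idv rnkjm czk pwd cgcmb kydh
Hunk 5: at line 1 remove [wtzbv] add [sro] -> 10 lines: nnins vxbru sro tscrd idv rnkjm czk pwd cgcmb kydh
Hunk 6: at line 2 remove [tscrd] add [iiv,pij,vloh] -> 12 lines: nnins vxbru sro iiv pij vloh idv rnkjm czk pwd cgcmb kydh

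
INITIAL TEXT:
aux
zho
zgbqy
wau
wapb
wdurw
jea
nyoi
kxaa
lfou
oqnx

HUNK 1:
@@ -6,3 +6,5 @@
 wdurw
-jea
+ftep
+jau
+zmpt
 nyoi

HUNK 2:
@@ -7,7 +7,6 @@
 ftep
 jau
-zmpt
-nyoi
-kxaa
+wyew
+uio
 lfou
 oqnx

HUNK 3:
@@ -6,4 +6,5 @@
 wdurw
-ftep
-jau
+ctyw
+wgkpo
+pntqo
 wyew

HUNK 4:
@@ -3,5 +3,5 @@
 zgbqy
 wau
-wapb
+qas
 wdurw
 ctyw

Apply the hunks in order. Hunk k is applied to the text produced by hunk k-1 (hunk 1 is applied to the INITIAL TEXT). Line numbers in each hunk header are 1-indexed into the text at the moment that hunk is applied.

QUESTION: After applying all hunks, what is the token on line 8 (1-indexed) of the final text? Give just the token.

Answer: wgkpo

Derivation:
Hunk 1: at line 6 remove [jea] add [ftep,jau,zmpt] -> 13 lines: aux zho zgbqy wau wapb wdurw ftep jau zmpt nyoi kxaa lfou oqnx
Hunk 2: at line 7 remove [zmpt,nyoi,kxaa] add [wyew,uio] -> 12 lines: aux zho zgbqy wau wapb wdurw ftep jau wyew uio lfou oqnx
Hunk 3: at line 6 remove [ftep,jau] add [ctyw,wgkpo,pntqo] -> 13 lines: aux zho zgbqy wau wapb wdurw ctyw wgkpo pntqo wyew uio lfou oqnx
Hunk 4: at line 3 remove [wapb] add [qas] -> 13 lines: aux zho zgbqy wau qas wdurw ctyw wgkpo pntqo wyew uio lfou oqnx
Final line 8: wgkpo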